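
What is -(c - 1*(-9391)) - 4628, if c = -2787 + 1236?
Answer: -12468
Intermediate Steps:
c = -1551
-(c - 1*(-9391)) - 4628 = -(-1551 - 1*(-9391)) - 4628 = -(-1551 + 9391) - 4628 = -1*7840 - 4628 = -7840 - 4628 = -12468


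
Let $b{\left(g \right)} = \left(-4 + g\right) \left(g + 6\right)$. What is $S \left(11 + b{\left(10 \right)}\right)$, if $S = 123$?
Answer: $13161$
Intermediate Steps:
$b{\left(g \right)} = \left(-4 + g\right) \left(6 + g\right)$
$S \left(11 + b{\left(10 \right)}\right) = 123 \left(11 + \left(-24 + 10^{2} + 2 \cdot 10\right)\right) = 123 \left(11 + \left(-24 + 100 + 20\right)\right) = 123 \left(11 + 96\right) = 123 \cdot 107 = 13161$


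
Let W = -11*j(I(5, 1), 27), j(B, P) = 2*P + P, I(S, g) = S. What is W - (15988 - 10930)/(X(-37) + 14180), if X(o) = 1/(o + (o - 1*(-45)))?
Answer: -40726979/45691 ≈ -891.36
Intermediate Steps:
X(o) = 1/(45 + 2*o) (X(o) = 1/(o + (o + 45)) = 1/(o + (45 + o)) = 1/(45 + 2*o))
j(B, P) = 3*P
W = -891 (W = -33*27 = -11*81 = -891)
W - (15988 - 10930)/(X(-37) + 14180) = -891 - (15988 - 10930)/(1/(45 + 2*(-37)) + 14180) = -891 - 5058/(1/(45 - 74) + 14180) = -891 - 5058/(1/(-29) + 14180) = -891 - 5058/(-1/29 + 14180) = -891 - 5058/411219/29 = -891 - 5058*29/411219 = -891 - 1*16298/45691 = -891 - 16298/45691 = -40726979/45691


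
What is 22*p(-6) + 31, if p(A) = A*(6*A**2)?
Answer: -28481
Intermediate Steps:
p(A) = 6*A**3
22*p(-6) + 31 = 22*(6*(-6)**3) + 31 = 22*(6*(-216)) + 31 = 22*(-1296) + 31 = -28512 + 31 = -28481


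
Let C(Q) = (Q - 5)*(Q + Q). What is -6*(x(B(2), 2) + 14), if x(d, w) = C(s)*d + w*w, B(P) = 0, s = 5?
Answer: -108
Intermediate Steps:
C(Q) = 2*Q*(-5 + Q) (C(Q) = (-5 + Q)*(2*Q) = 2*Q*(-5 + Q))
x(d, w) = w**2 (x(d, w) = (2*5*(-5 + 5))*d + w*w = (2*5*0)*d + w**2 = 0*d + w**2 = 0 + w**2 = w**2)
-6*(x(B(2), 2) + 14) = -6*(2**2 + 14) = -6*(4 + 14) = -6*18 = -108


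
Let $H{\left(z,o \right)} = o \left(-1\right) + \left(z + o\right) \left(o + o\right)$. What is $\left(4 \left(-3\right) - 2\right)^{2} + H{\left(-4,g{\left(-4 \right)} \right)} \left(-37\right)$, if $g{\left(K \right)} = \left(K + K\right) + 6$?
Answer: $-766$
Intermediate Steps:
$g{\left(K \right)} = 6 + 2 K$ ($g{\left(K \right)} = 2 K + 6 = 6 + 2 K$)
$H{\left(z,o \right)} = - o + 2 o \left(o + z\right)$ ($H{\left(z,o \right)} = - o + \left(o + z\right) 2 o = - o + 2 o \left(o + z\right)$)
$\left(4 \left(-3\right) - 2\right)^{2} + H{\left(-4,g{\left(-4 \right)} \right)} \left(-37\right) = \left(4 \left(-3\right) - 2\right)^{2} + \left(6 + 2 \left(-4\right)\right) \left(-1 + 2 \left(6 + 2 \left(-4\right)\right) + 2 \left(-4\right)\right) \left(-37\right) = \left(-12 - 2\right)^{2} + \left(6 - 8\right) \left(-1 + 2 \left(6 - 8\right) - 8\right) \left(-37\right) = \left(-14\right)^{2} + - 2 \left(-1 + 2 \left(-2\right) - 8\right) \left(-37\right) = 196 + - 2 \left(-1 - 4 - 8\right) \left(-37\right) = 196 + \left(-2\right) \left(-13\right) \left(-37\right) = 196 + 26 \left(-37\right) = 196 - 962 = -766$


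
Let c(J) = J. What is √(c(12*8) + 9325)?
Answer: √9421 ≈ 97.062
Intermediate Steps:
√(c(12*8) + 9325) = √(12*8 + 9325) = √(96 + 9325) = √9421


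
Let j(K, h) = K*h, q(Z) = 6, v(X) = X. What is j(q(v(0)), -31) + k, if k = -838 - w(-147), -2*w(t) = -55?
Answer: -2103/2 ≈ -1051.5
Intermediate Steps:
w(t) = 55/2 (w(t) = -1/2*(-55) = 55/2)
k = -1731/2 (k = -838 - 1*55/2 = -838 - 55/2 = -1731/2 ≈ -865.50)
j(q(v(0)), -31) + k = 6*(-31) - 1731/2 = -186 - 1731/2 = -2103/2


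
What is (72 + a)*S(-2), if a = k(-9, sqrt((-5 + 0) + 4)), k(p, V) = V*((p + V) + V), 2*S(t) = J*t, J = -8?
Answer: 560 - 72*I ≈ 560.0 - 72.0*I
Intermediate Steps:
S(t) = -4*t (S(t) = (-8*t)/2 = -4*t)
k(p, V) = V*(p + 2*V) (k(p, V) = V*((V + p) + V) = V*(p + 2*V))
a = I*(-9 + 2*I) (a = sqrt((-5 + 0) + 4)*(-9 + 2*sqrt((-5 + 0) + 4)) = sqrt(-5 + 4)*(-9 + 2*sqrt(-5 + 4)) = sqrt(-1)*(-9 + 2*sqrt(-1)) = I*(-9 + 2*I) ≈ -2.0 - 9.0*I)
(72 + a)*S(-2) = (72 + I*(-9 + 2*I))*(-4*(-2)) = (72 + I*(-9 + 2*I))*8 = 576 + 8*I*(-9 + 2*I)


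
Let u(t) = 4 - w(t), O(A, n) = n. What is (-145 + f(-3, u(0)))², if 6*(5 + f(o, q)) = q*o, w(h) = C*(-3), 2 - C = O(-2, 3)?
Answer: 90601/4 ≈ 22650.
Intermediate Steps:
C = -1 (C = 2 - 1*3 = 2 - 3 = -1)
w(h) = 3 (w(h) = -1*(-3) = 3)
u(t) = 1 (u(t) = 4 - 1*3 = 4 - 3 = 1)
f(o, q) = -5 + o*q/6 (f(o, q) = -5 + (q*o)/6 = -5 + (o*q)/6 = -5 + o*q/6)
(-145 + f(-3, u(0)))² = (-145 + (-5 + (⅙)*(-3)*1))² = (-145 + (-5 - ½))² = (-145 - 11/2)² = (-301/2)² = 90601/4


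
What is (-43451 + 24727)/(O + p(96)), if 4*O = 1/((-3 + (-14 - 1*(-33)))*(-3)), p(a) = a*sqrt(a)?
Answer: -3595008/32614907903 - 265052749824*sqrt(6)/32614907903 ≈ -19.906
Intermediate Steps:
p(a) = a**(3/2)
O = -1/192 (O = 1/(4*(((-3 + (-14 - 1*(-33)))*(-3)))) = 1/(4*(((-3 + (-14 + 33))*(-3)))) = 1/(4*(((-3 + 19)*(-3)))) = 1/(4*((16*(-3)))) = (1/4)/(-48) = (1/4)*(-1/48) = -1/192 ≈ -0.0052083)
(-43451 + 24727)/(O + p(96)) = (-43451 + 24727)/(-1/192 + 96**(3/2)) = -18724/(-1/192 + 384*sqrt(6))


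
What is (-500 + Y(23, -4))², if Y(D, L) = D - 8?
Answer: 235225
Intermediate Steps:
Y(D, L) = -8 + D
(-500 + Y(23, -4))² = (-500 + (-8 + 23))² = (-500 + 15)² = (-485)² = 235225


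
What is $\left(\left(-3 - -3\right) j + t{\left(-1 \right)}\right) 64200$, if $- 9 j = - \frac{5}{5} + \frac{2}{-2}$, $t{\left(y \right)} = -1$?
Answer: $-64200$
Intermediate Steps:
$j = \frac{2}{9}$ ($j = - \frac{- \frac{5}{5} + \frac{2}{-2}}{9} = - \frac{\left(-5\right) \frac{1}{5} + 2 \left(- \frac{1}{2}\right)}{9} = - \frac{-1 - 1}{9} = \left(- \frac{1}{9}\right) \left(-2\right) = \frac{2}{9} \approx 0.22222$)
$\left(\left(-3 - -3\right) j + t{\left(-1 \right)}\right) 64200 = \left(\left(-3 - -3\right) \frac{2}{9} - 1\right) 64200 = \left(\left(-3 + 3\right) \frac{2}{9} - 1\right) 64200 = \left(0 \cdot \frac{2}{9} - 1\right) 64200 = \left(0 - 1\right) 64200 = \left(-1\right) 64200 = -64200$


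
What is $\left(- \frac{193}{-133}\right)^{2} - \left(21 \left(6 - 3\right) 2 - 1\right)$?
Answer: $- \frac{2173876}{17689} \approx -122.89$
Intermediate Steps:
$\left(- \frac{193}{-133}\right)^{2} - \left(21 \left(6 - 3\right) 2 - 1\right) = \left(\left(-193\right) \left(- \frac{1}{133}\right)\right)^{2} - \left(21 \cdot 3 \cdot 2 - 1\right) = \left(\frac{193}{133}\right)^{2} - \left(21 \cdot 6 - 1\right) = \frac{37249}{17689} - \left(126 - 1\right) = \frac{37249}{17689} - 125 = - \frac{2173876}{17689}$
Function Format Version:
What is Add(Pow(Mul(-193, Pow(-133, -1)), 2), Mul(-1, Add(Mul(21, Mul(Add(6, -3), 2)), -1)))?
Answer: Rational(-2173876, 17689) ≈ -122.89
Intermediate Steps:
Add(Pow(Mul(-193, Pow(-133, -1)), 2), Mul(-1, Add(Mul(21, Mul(Add(6, -3), 2)), -1))) = Add(Pow(Mul(-193, Rational(-1, 133)), 2), Mul(-1, Add(Mul(21, Mul(3, 2)), -1))) = Add(Pow(Rational(193, 133), 2), Mul(-1, Add(Mul(21, 6), -1))) = Add(Rational(37249, 17689), Mul(-1, Add(126, -1))) = Add(Rational(37249, 17689), Mul(-1, 125)) = Add(Rational(37249, 17689), -125) = Rational(-2173876, 17689)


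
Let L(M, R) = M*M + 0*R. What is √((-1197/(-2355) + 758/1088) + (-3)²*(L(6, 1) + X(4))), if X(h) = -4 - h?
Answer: √2885953695190/106760 ≈ 15.912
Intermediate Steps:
L(M, R) = M² (L(M, R) = M² + 0 = M²)
√((-1197/(-2355) + 758/1088) + (-3)²*(L(6, 1) + X(4))) = √((-1197/(-2355) + 758/1088) + (-3)²*(6² + (-4 - 1*4))) = √((-1197*(-1/2355) + 758*(1/1088)) + 9*(36 + (-4 - 4))) = √((399/785 + 379/544) + 9*(36 - 8)) = √(514571/427040 + 9*28) = √(514571/427040 + 252) = √(108128651/427040) = √2885953695190/106760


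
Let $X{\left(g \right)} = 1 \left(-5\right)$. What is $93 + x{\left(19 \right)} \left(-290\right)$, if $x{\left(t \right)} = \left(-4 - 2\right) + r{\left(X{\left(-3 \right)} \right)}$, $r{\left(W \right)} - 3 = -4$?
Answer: $2123$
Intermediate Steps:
$X{\left(g \right)} = -5$
$r{\left(W \right)} = -1$ ($r{\left(W \right)} = 3 - 4 = -1$)
$x{\left(t \right)} = -7$ ($x{\left(t \right)} = \left(-4 - 2\right) - 1 = -6 - 1 = -7$)
$93 + x{\left(19 \right)} \left(-290\right) = 93 - -2030 = 93 + 2030 = 2123$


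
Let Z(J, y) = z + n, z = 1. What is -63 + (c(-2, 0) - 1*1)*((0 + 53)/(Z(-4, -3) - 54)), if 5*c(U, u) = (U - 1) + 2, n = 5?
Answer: -2467/40 ≈ -61.675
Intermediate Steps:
c(U, u) = ⅕ + U/5 (c(U, u) = ((U - 1) + 2)/5 = ((-1 + U) + 2)/5 = (1 + U)/5 = ⅕ + U/5)
Z(J, y) = 6 (Z(J, y) = 1 + 5 = 6)
-63 + (c(-2, 0) - 1*1)*((0 + 53)/(Z(-4, -3) - 54)) = -63 + ((⅕ + (⅕)*(-2)) - 1*1)*((0 + 53)/(6 - 54)) = -63 + ((⅕ - ⅖) - 1)*(53/(-48)) = -63 + (-⅕ - 1)*(53*(-1/48)) = -63 - 6/5*(-53/48) = -63 + 53/40 = -2467/40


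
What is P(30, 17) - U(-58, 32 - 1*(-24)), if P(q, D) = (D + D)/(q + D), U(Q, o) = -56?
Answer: 2666/47 ≈ 56.723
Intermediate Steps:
P(q, D) = 2*D/(D + q) (P(q, D) = (2*D)/(D + q) = 2*D/(D + q))
P(30, 17) - U(-58, 32 - 1*(-24)) = 2*17/(17 + 30) - 1*(-56) = 2*17/47 + 56 = 2*17*(1/47) + 56 = 34/47 + 56 = 2666/47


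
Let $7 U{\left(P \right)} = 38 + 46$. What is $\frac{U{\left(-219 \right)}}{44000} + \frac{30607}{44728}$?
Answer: $\frac{21050699}{30750500} \approx 0.68456$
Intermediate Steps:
$U{\left(P \right)} = 12$ ($U{\left(P \right)} = \frac{38 + 46}{7} = \frac{1}{7} \cdot 84 = 12$)
$\frac{U{\left(-219 \right)}}{44000} + \frac{30607}{44728} = \frac{12}{44000} + \frac{30607}{44728} = 12 \cdot \frac{1}{44000} + 30607 \cdot \frac{1}{44728} = \frac{3}{11000} + \frac{30607}{44728} = \frac{21050699}{30750500}$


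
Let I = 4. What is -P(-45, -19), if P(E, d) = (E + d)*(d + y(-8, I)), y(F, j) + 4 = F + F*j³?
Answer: -34752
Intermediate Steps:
y(F, j) = -4 + F + F*j³ (y(F, j) = -4 + (F + F*j³) = -4 + F + F*j³)
P(E, d) = (-524 + d)*(E + d) (P(E, d) = (E + d)*(d + (-4 - 8 - 8*4³)) = (E + d)*(d + (-4 - 8 - 8*64)) = (E + d)*(d + (-4 - 8 - 512)) = (E + d)*(d - 524) = (E + d)*(-524 + d) = (-524 + d)*(E + d))
-P(-45, -19) = -((-19)² - 524*(-45) - 524*(-19) - 45*(-19)) = -(361 + 23580 + 9956 + 855) = -1*34752 = -34752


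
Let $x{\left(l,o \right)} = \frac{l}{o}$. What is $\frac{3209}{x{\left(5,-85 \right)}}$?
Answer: $-54553$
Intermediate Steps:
$\frac{3209}{x{\left(5,-85 \right)}} = \frac{3209}{5 \frac{1}{-85}} = \frac{3209}{5 \left(- \frac{1}{85}\right)} = \frac{3209}{- \frac{1}{17}} = 3209 \left(-17\right) = -54553$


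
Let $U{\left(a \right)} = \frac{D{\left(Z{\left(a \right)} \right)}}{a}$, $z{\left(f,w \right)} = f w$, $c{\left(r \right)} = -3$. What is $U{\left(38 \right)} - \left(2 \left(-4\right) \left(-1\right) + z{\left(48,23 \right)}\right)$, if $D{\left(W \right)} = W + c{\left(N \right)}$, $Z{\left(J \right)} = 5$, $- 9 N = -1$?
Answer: $- \frac{21127}{19} \approx -1111.9$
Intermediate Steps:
$N = \frac{1}{9}$ ($N = \left(- \frac{1}{9}\right) \left(-1\right) = \frac{1}{9} \approx 0.11111$)
$D{\left(W \right)} = -3 + W$ ($D{\left(W \right)} = W - 3 = -3 + W$)
$U{\left(a \right)} = \frac{2}{a}$ ($U{\left(a \right)} = \frac{-3 + 5}{a} = \frac{2}{a}$)
$U{\left(38 \right)} - \left(2 \left(-4\right) \left(-1\right) + z{\left(48,23 \right)}\right) = \frac{2}{38} - \left(2 \left(-4\right) \left(-1\right) + 48 \cdot 23\right) = 2 \cdot \frac{1}{38} - \left(\left(-8\right) \left(-1\right) + 1104\right) = \frac{1}{19} - \left(8 + 1104\right) = \frac{1}{19} - 1112 = - \frac{21127}{19}$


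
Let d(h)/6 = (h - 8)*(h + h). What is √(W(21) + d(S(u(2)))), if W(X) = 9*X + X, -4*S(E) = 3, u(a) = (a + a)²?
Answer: √1155/2 ≈ 16.993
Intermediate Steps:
u(a) = 4*a² (u(a) = (2*a)² = 4*a²)
S(E) = -¾ (S(E) = -¼*3 = -¾)
W(X) = 10*X
d(h) = 12*h*(-8 + h) (d(h) = 6*((h - 8)*(h + h)) = 6*((-8 + h)*(2*h)) = 6*(2*h*(-8 + h)) = 12*h*(-8 + h))
√(W(21) + d(S(u(2)))) = √(10*21 + 12*(-¾)*(-8 - ¾)) = √(210 + 12*(-¾)*(-35/4)) = √(210 + 315/4) = √(1155/4) = √1155/2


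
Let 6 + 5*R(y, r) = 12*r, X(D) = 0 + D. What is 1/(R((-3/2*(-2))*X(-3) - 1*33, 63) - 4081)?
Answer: -1/3931 ≈ -0.00025439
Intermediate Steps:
X(D) = D
R(y, r) = -6/5 + 12*r/5 (R(y, r) = -6/5 + (12*r)/5 = -6/5 + 12*r/5)
1/(R((-3/2*(-2))*X(-3) - 1*33, 63) - 4081) = 1/((-6/5 + (12/5)*63) - 4081) = 1/((-6/5 + 756/5) - 4081) = 1/(150 - 4081) = 1/(-3931) = -1/3931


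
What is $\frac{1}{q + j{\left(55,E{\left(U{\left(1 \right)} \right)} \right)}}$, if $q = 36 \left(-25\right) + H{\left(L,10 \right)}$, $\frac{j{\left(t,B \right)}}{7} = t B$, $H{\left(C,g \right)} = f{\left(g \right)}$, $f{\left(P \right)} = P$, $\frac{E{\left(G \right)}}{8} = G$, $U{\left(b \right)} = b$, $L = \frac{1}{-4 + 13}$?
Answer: $\frac{1}{2190} \approx 0.00045662$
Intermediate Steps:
$L = \frac{1}{9} \approx 0.11111$
$E{\left(G \right)} = 8 G$
$H{\left(C,g \right)} = g$
$j{\left(t,B \right)} = 7 B t$ ($j{\left(t,B \right)} = 7 t B = 7 B t$)
$q = -890$ ($q = 36 \left(-25\right) + 10 = -900 + 10 = -890$)
$\frac{1}{q + j{\left(55,E{\left(U{\left(1 \right)} \right)} \right)}} = \frac{1}{-890 + 7 \cdot 8 \cdot 1 \cdot 55} = \frac{1}{-890 + 7 \cdot 8 \cdot 55} = \frac{1}{-890 + 3080} = \frac{1}{2190}$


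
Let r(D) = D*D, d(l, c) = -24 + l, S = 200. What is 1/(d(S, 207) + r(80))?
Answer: 1/6576 ≈ 0.00015207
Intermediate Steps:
r(D) = D**2
1/(d(S, 207) + r(80)) = 1/((-24 + 200) + 80**2) = 1/(176 + 6400) = 1/6576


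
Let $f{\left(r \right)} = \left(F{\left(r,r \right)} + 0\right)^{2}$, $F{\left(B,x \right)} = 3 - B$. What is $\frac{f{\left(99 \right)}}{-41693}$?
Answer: $- \frac{9216}{41693} \approx -0.22104$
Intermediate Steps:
$f{\left(r \right)} = \left(3 - r\right)^{2}$ ($f{\left(r \right)} = \left(\left(3 - r\right) + 0\right)^{2} = \left(3 - r\right)^{2}$)
$\frac{f{\left(99 \right)}}{-41693} = \frac{\left(-3 + 99\right)^{2}}{-41693} = 96^{2} \left(- \frac{1}{41693}\right) = 9216 \left(- \frac{1}{41693}\right) = - \frac{9216}{41693}$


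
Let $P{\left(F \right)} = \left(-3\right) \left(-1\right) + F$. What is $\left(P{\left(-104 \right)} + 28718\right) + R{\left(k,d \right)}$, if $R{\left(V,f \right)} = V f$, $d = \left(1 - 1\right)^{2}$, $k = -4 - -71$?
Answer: $28617$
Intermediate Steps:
$k = 67$ ($k = -4 + 71 = 67$)
$d = 0$ ($d = 0^{2} = 0$)
$P{\left(F \right)} = 3 + F$
$\left(P{\left(-104 \right)} + 28718\right) + R{\left(k,d \right)} = \left(\left(3 - 104\right) + 28718\right) + 67 \cdot 0 = \left(-101 + 28718\right) + 0 = 28617 + 0 = 28617$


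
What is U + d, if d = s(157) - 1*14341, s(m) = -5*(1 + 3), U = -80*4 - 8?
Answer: -14689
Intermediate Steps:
U = -328 (U = -320 - 8 = -328)
s(m) = -20 (s(m) = -5*4 = -20)
d = -14361 (d = -20 - 1*14341 = -20 - 14341 = -14361)
U + d = -328 - 14361 = -14689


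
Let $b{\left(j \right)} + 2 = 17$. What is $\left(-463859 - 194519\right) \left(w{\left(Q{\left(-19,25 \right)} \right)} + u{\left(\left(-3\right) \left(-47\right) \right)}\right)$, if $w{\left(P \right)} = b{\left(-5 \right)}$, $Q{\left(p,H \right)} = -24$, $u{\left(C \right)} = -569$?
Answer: $364741412$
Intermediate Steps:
$b{\left(j \right)} = 15$ ($b{\left(j \right)} = -2 + 17 = 15$)
$w{\left(P \right)} = 15$
$\left(-463859 - 194519\right) \left(w{\left(Q{\left(-19,25 \right)} \right)} + u{\left(\left(-3\right) \left(-47\right) \right)}\right) = \left(-463859 - 194519\right) \left(15 - 569\right) = \left(-658378\right) \left(-554\right) = 364741412$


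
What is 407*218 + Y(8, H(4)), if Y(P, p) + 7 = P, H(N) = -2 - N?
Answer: 88727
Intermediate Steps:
Y(P, p) = -7 + P
407*218 + Y(8, H(4)) = 407*218 + (-7 + 8) = 88726 + 1 = 88727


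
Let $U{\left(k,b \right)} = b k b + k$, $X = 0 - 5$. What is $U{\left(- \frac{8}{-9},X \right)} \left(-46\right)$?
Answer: $- \frac{9568}{9} \approx -1063.1$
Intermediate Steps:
$X = -5$ ($X = 0 - 5 = -5$)
$U{\left(k,b \right)} = k + k b^{2}$ ($U{\left(k,b \right)} = k b^{2} + k = k + k b^{2}$)
$U{\left(- \frac{8}{-9},X \right)} \left(-46\right) = - \frac{8}{-9} \left(1 + \left(-5\right)^{2}\right) \left(-46\right) = \left(-8\right) \left(- \frac{1}{9}\right) \left(1 + 25\right) \left(-46\right) = \frac{8}{9} \cdot 26 \left(-46\right) = \frac{208}{9} \left(-46\right) = - \frac{9568}{9}$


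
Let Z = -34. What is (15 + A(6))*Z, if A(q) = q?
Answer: -714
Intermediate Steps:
(15 + A(6))*Z = (15 + 6)*(-34) = 21*(-34) = -714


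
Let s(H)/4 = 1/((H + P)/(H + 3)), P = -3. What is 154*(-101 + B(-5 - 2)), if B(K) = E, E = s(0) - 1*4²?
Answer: -18634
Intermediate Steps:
s(H) = 4*(3 + H)/(-3 + H) (s(H) = 4/(((H - 3)/(H + 3))) = 4/(((-3 + H)/(3 + H))) = 4*((3 + H)/(-3 + H)) = 4*(3 + H)/(-3 + H))
E = -20 (E = 4*(3 + 0)/(-3 + 0) - 1*4² = 4*3/(-3) - 1*16 = 4*(-⅓)*3 - 16 = -4 - 16 = -20)
B(K) = -20
154*(-101 + B(-5 - 2)) = 154*(-101 - 20) = 154*(-121) = -18634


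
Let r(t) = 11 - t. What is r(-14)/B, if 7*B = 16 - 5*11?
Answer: -175/39 ≈ -4.4872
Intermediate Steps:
B = -39/7 (B = (16 - 5*11)/7 = (16 - 55)/7 = (⅐)*(-39) = -39/7 ≈ -5.5714)
r(-14)/B = (11 - 1*(-14))/(-39/7) = (11 + 14)*(-7/39) = 25*(-7/39) = -175/39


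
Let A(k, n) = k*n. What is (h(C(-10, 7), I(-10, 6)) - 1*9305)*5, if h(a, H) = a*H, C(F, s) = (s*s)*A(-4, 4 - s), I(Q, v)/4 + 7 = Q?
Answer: -246445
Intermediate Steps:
I(Q, v) = -28 + 4*Q
C(F, s) = s**2*(-16 + 4*s) (C(F, s) = (s*s)*(-4*(4 - s)) = s**2*(-16 + 4*s))
h(a, H) = H*a
(h(C(-10, 7), I(-10, 6)) - 1*9305)*5 = ((-28 + 4*(-10))*(4*7**2*(-4 + 7)) - 1*9305)*5 = ((-28 - 40)*(4*49*3) - 9305)*5 = (-68*588 - 9305)*5 = (-39984 - 9305)*5 = -49289*5 = -246445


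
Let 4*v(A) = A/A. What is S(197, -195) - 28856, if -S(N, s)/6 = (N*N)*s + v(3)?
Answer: 90755345/2 ≈ 4.5378e+7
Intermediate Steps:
v(A) = ¼ (v(A) = (A/A)/4 = (¼)*1 = ¼)
S(N, s) = -3/2 - 6*s*N² (S(N, s) = -6*((N*N)*s + ¼) = -6*(N²*s + ¼) = -6*(s*N² + ¼) = -6*(¼ + s*N²) = -3/2 - 6*s*N²)
S(197, -195) - 28856 = (-3/2 - 6*(-195)*197²) - 28856 = (-3/2 - 6*(-195)*38809) - 28856 = (-3/2 + 45406530) - 28856 = 90813057/2 - 28856 = 90755345/2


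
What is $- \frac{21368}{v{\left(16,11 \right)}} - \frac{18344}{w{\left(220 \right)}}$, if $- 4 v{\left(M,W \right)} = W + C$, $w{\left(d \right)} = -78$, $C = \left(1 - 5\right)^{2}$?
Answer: $\frac{1193684}{351} \approx 3400.8$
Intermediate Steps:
$C = 16$ ($C = \left(-4\right)^{2} = 16$)
$v{\left(M,W \right)} = -4 - \frac{W}{4}$ ($v{\left(M,W \right)} = - \frac{W + 16}{4} = - \frac{16 + W}{4} = -4 - \frac{W}{4}$)
$- \frac{21368}{v{\left(16,11 \right)}} - \frac{18344}{w{\left(220 \right)}} = - \frac{21368}{-4 - \frac{11}{4}} - \frac{18344}{-78} = - \frac{21368}{-4 - \frac{11}{4}} - - \frac{9172}{39} = - \frac{21368}{- \frac{27}{4}} + \frac{9172}{39} = \left(-21368\right) \left(- \frac{4}{27}\right) + \frac{9172}{39} = \frac{85472}{27} + \frac{9172}{39} = \frac{1193684}{351}$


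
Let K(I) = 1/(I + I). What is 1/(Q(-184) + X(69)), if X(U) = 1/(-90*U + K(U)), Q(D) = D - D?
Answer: -856979/138 ≈ -6210.0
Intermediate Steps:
Q(D) = 0
K(I) = 1/(2*I)
X(U) = 1/(1/(2*U) - 90*U) (X(U) = 1/(-90*U + 1/(2*U)) = 1/(1/(2*U) - 90*U))
1/(Q(-184) + X(69)) = 1/(0 - 2*69/(-1 + 180*69²)) = 1/(0 - 2*69/(-1 + 180*4761)) = 1/(0 - 2*69/(-1 + 856980)) = 1/(0 - 2*69/856979) = 1/(0 - 2*69*1/856979) = 1/(0 - 138/856979) = 1/(-138/856979) = -856979/138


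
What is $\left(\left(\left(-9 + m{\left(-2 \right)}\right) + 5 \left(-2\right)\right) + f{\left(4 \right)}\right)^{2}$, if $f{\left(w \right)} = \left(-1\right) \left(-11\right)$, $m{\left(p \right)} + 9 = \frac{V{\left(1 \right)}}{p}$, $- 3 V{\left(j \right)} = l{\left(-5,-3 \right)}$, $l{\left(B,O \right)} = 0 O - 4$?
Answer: $\frac{2809}{9} \approx 312.11$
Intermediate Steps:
$l{\left(B,O \right)} = -4$ ($l{\left(B,O \right)} = 0 - 4 = -4$)
$V{\left(j \right)} = \frac{4}{3}$ ($V{\left(j \right)} = \left(- \frac{1}{3}\right) \left(-4\right) = \frac{4}{3}$)
$m{\left(p \right)} = -9 + \frac{4}{3 p}$
$f{\left(w \right)} = 11$
$\left(\left(\left(-9 + m{\left(-2 \right)}\right) + 5 \left(-2\right)\right) + f{\left(4 \right)}\right)^{2} = \left(\left(\left(-9 - \left(9 - \frac{4}{3 \left(-2\right)}\right)\right) + 5 \left(-2\right)\right) + 11\right)^{2} = \left(\left(\left(-9 + \left(-9 + \frac{4}{3} \left(- \frac{1}{2}\right)\right)\right) - 10\right) + 11\right)^{2} = \left(\left(\left(-9 - \frac{29}{3}\right) - 10\right) + 11\right)^{2} = \left(\left(- \frac{56}{3} - 10\right) + 11\right)^{2} = \left(- \frac{86}{3} + 11\right)^{2} = \left(- \frac{53}{3}\right)^{2} = \frac{2809}{9}$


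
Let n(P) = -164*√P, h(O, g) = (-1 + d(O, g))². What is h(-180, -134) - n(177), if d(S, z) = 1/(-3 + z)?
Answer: 19044/18769 + 164*√177 ≈ 2182.9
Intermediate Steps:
h(O, g) = (-1 + 1/(-3 + g))²
h(-180, -134) - n(177) = (-4 - 134)²/(-3 - 134)² - (-164)*√177 = (-138)²/(-137)² + 164*√177 = 19044*(1/18769) + 164*√177 = 19044/18769 + 164*√177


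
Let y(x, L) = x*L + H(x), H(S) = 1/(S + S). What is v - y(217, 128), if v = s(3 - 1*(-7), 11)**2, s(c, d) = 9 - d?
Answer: -12053049/434 ≈ -27772.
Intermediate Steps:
H(S) = 1/(2*S)
y(x, L) = 1/(2*x) + L*x (y(x, L) = x*L + 1/(2*x) = L*x + 1/(2*x) = 1/(2*x) + L*x)
v = 4 (v = (9 - 1*11)**2 = (9 - 11)**2 = (-2)**2 = 4)
v - y(217, 128) = 4 - ((1/2)/217 + 128*217) = 4 - ((1/2)*(1/217) + 27776) = 4 - (1/434 + 27776) = 4 - 1*12054785/434 = 4 - 12054785/434 = -12053049/434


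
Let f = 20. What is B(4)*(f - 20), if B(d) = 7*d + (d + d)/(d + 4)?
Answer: 0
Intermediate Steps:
B(d) = 7*d + 2*d/(4 + d) (B(d) = 7*d + (2*d)/(4 + d) = 7*d + 2*d/(4 + d))
B(4)*(f - 20) = (4*(30 + 7*4)/(4 + 4))*(20 - 20) = (4*(30 + 28)/8)*0 = (4*(⅛)*58)*0 = 29*0 = 0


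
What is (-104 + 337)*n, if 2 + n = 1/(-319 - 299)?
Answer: -288221/618 ≈ -466.38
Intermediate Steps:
n = -1237/618 (n = -2 + 1/(-319 - 299) = -2 + 1/(-618) = -2 - 1/618 = -1237/618 ≈ -2.0016)
(-104 + 337)*n = (-104 + 337)*(-1237/618) = 233*(-1237/618) = -288221/618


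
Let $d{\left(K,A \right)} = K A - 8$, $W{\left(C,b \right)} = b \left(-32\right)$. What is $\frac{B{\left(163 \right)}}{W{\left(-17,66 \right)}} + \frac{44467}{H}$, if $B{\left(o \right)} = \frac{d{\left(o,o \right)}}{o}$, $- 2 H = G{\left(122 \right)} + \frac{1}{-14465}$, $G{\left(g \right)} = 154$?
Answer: $- \frac{442920520322009}{766867763904} \approx -577.57$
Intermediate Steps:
$W{\left(C,b \right)} = - 32 b$
$d{\left(K,A \right)} = -8 + A K$ ($d{\left(K,A \right)} = A K - 8 = -8 + A K$)
$H = - \frac{2227609}{28930}$ ($H = - \frac{154 + \frac{1}{-14465}}{2} = - \frac{154 - \frac{1}{14465}}{2} = \left(- \frac{1}{2}\right) \frac{2227609}{14465} = - \frac{2227609}{28930} \approx -77.0$)
$B{\left(o \right)} = \frac{-8 + o^{2}}{o}$ ($B{\left(o \right)} = \frac{-8 + o o}{o} = \frac{-8 + o^{2}}{o}$)
$\frac{B{\left(163 \right)}}{W{\left(-17,66 \right)}} + \frac{44467}{H} = \frac{163 - \frac{8}{163}}{\left(-32\right) 66} + \frac{44467}{- \frac{2227609}{28930}} = \frac{163 - \frac{8}{163}}{-2112} + 44467 \left(- \frac{28930}{2227609}\right) = \left(163 - \frac{8}{163}\right) \left(- \frac{1}{2112}\right) - \frac{1286430310}{2227609} = \frac{26561}{163} \left(- \frac{1}{2112}\right) - \frac{1286430310}{2227609} = - \frac{26561}{344256} - \frac{1286430310}{2227609} = - \frac{442920520322009}{766867763904}$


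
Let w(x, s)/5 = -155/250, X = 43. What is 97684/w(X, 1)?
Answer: -976840/31 ≈ -31511.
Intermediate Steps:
w(x, s) = -31/10 (w(x, s) = 5*(-155/250) = 5*(-155*1/250) = 5*(-31/50) = -31/10)
97684/w(X, 1) = 97684/(-31/10) = 97684*(-10/31) = -976840/31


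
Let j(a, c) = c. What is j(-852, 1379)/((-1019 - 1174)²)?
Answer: 1379/4809249 ≈ 0.00028674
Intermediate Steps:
j(-852, 1379)/((-1019 - 1174)²) = 1379/((-1019 - 1174)²) = 1379/((-2193)²) = 1379/4809249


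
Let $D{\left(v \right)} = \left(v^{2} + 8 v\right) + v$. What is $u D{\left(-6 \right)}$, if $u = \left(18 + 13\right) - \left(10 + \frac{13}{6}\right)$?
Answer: $-339$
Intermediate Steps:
$u = \frac{113}{6}$ ($u = 31 - \frac{73}{6} = \frac{113}{6} \approx 18.833$)
$D{\left(v \right)} = v^{2} + 9 v$
$u D{\left(-6 \right)} = \frac{113 \left(- 6 \left(9 - 6\right)\right)}{6} = \frac{113 \left(\left(-6\right) 3\right)}{6} = \frac{113}{6} \left(-18\right) = -339$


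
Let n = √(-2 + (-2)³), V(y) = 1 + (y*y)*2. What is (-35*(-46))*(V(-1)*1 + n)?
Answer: 4830 + 1610*I*√10 ≈ 4830.0 + 5091.3*I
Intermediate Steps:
V(y) = 1 + 2*y² (V(y) = 1 + y²*2 = 1 + 2*y²)
n = I*√10 (n = √(-2 - 8) = √(-10) = I*√10 ≈ 3.1623*I)
(-35*(-46))*(V(-1)*1 + n) = (-35*(-46))*((1 + 2*(-1)²)*1 + I*√10) = 1610*((1 + 2*1)*1 + I*√10) = 1610*((1 + 2)*1 + I*√10) = 1610*(3*1 + I*√10) = 1610*(3 + I*√10) = 4830 + 1610*I*√10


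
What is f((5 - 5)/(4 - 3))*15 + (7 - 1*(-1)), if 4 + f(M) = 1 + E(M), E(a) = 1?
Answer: -22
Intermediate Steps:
f(M) = -2 (f(M) = -4 + (1 + 1) = -4 + 2 = -2)
f((5 - 5)/(4 - 3))*15 + (7 - 1*(-1)) = -2*15 + (7 - 1*(-1)) = -30 + (7 + 1) = -30 + 8 = -22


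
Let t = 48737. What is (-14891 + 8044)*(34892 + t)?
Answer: -572607763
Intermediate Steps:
(-14891 + 8044)*(34892 + t) = (-14891 + 8044)*(34892 + 48737) = -6847*83629 = -572607763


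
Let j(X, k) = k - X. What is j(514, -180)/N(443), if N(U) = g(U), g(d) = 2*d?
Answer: -347/443 ≈ -0.78330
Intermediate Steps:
N(U) = 2*U
j(514, -180)/N(443) = (-180 - 1*514)/((2*443)) = (-180 - 514)/886 = -694*1/886 = -347/443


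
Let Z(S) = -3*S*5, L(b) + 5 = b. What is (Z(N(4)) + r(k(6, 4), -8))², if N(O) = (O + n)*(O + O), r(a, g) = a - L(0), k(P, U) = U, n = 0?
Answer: 221841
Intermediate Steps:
L(b) = -5 + b
r(a, g) = 5 + a (r(a, g) = a - (-5 + 0) = a - 1*(-5) = a + 5 = 5 + a)
N(O) = 2*O² (N(O) = (O + 0)*(O + O) = O*(2*O) = 2*O²)
Z(S) = -15*S
(Z(N(4)) + r(k(6, 4), -8))² = (-30*4² + (5 + 4))² = (-30*16 + 9)² = (-15*32 + 9)² = (-480 + 9)² = (-471)² = 221841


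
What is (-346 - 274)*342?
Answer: -212040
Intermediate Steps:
(-346 - 274)*342 = -620*342 = -212040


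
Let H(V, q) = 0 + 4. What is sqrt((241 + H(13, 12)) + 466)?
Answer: 3*sqrt(79) ≈ 26.665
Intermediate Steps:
H(V, q) = 4
sqrt((241 + H(13, 12)) + 466) = sqrt((241 + 4) + 466) = sqrt(245 + 466) = sqrt(711) = 3*sqrt(79)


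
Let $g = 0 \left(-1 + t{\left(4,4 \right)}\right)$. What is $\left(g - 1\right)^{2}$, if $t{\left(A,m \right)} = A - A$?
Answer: $1$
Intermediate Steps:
$t{\left(A,m \right)} = 0$
$g = 0$ ($g = 0 \left(-1 + 0\right) = 0 \left(-1\right) = 0$)
$\left(g - 1\right)^{2} = \left(0 - 1\right)^{2} = \left(-1\right)^{2} = 1$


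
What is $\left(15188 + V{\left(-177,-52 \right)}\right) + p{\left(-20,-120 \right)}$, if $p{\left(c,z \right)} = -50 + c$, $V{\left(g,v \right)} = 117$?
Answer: $15235$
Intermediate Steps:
$\left(15188 + V{\left(-177,-52 \right)}\right) + p{\left(-20,-120 \right)} = \left(15188 + 117\right) - 70 = 15305 - 70 = 15235$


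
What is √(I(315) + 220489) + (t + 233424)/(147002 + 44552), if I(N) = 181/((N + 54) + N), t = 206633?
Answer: 440057/191554 + √2865478483/114 ≈ 471.86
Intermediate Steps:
I(N) = 181/(54 + 2*N) (I(N) = 181/((54 + N) + N) = 181/(54 + 2*N))
√(I(315) + 220489) + (t + 233424)/(147002 + 44552) = √(181/(2*(27 + 315)) + 220489) + (206633 + 233424)/(147002 + 44552) = √((181/2)/342 + 220489) + 440057/191554 = √((181/2)*(1/342) + 220489) + 440057*(1/191554) = √(181/684 + 220489) + 440057/191554 = √(150814657/684) + 440057/191554 = √2865478483/114 + 440057/191554 = 440057/191554 + √2865478483/114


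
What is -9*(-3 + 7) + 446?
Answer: 410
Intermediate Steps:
-9*(-3 + 7) + 446 = -9*4 + 446 = -36 + 446 = 410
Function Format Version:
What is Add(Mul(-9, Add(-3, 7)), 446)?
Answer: 410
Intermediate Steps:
Add(Mul(-9, Add(-3, 7)), 446) = Add(Mul(-9, 4), 446) = Add(-36, 446) = 410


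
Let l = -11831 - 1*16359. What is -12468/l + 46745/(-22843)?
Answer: -516467513/321972085 ≈ -1.6041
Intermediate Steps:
l = -28190 (l = -11831 - 16359 = -28190)
-12468/l + 46745/(-22843) = -12468/(-28190) + 46745/(-22843) = -12468*(-1/28190) + 46745*(-1/22843) = 6234/14095 - 46745/22843 = -516467513/321972085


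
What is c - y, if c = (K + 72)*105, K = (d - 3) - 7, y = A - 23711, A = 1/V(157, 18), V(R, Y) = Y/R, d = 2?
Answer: 547601/18 ≈ 30422.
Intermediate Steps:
A = 157/18 (A = 1/(18/157) = 157/18 ≈ 8.7222)
y = -426641/18 (y = 157/18 - 23711 = -426641/18 ≈ -23702.)
K = -8 (K = (2 - 3) - 7 = -1 - 7 = -8)
c = 6720 (c = (-8 + 72)*105 = 64*105 = 6720)
c - y = 6720 - 1*(-426641/18) = 6720 + 426641/18 = 547601/18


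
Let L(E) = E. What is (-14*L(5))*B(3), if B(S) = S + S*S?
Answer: -840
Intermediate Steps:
B(S) = S + S²
(-14*L(5))*B(3) = (-14*5)*(3*(1 + 3)) = -210*4 = -70*12 = -840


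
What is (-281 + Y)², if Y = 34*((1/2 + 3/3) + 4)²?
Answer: 2235025/4 ≈ 5.5876e+5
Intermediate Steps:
Y = 2057/2 (Y = 34*((1*(½) + 3*(⅓)) + 4)² = 34*((½ + 1) + 4)² = 34*(3/2 + 4)² = 34*(11/2)² = 34*(121/4) = 2057/2 ≈ 1028.5)
(-281 + Y)² = (-281 + 2057/2)² = (1495/2)² = 2235025/4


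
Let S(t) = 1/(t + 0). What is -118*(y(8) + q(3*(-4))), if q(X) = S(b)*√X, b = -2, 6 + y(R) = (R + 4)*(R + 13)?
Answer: -29028 + 118*I*√3 ≈ -29028.0 + 204.38*I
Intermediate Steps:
y(R) = -6 + (4 + R)*(13 + R) (y(R) = -6 + (R + 4)*(R + 13) = -6 + (4 + R)*(13 + R))
S(t) = 1/t
q(X) = -√X/2 (q(X) = √X/(-2) = -√X/2)
-118*(y(8) + q(3*(-4))) = -118*((46 + 8² + 17*8) - 2*I*√3/2) = -118*((46 + 64 + 136) - I*√3) = -118*(246 - I*√3) = -29028 + 118*I*√3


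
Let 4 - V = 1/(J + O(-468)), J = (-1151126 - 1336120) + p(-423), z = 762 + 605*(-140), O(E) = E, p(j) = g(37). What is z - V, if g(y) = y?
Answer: -208820582735/2487677 ≈ -83942.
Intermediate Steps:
p(j) = 37
z = -83938 (z = 762 - 84700 = -83938)
J = -2487209 (J = (-1151126 - 1336120) + 37 = -2487246 + 37 = -2487209)
V = 9950709/2487677 (V = 4 - 1/(-2487209 - 468) = 4 - 1/(-2487677) = 4 - 1*(-1/2487677) = 4 + 1/2487677 = 9950709/2487677 ≈ 4.0000)
z - V = -83938 - 1*9950709/2487677 = -83938 - 9950709/2487677 = -208820582735/2487677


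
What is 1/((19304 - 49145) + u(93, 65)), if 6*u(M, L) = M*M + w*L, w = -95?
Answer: -3/88286 ≈ -3.3980e-5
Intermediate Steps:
u(M, L) = -95*L/6 + M²/6 (u(M, L) = (M*M - 95*L)/6 = (M² - 95*L)/6 = -95*L/6 + M²/6)
1/((19304 - 49145) + u(93, 65)) = 1/((19304 - 49145) + (-95/6*65 + (⅙)*93²)) = 1/(-29841 + (-6175/6 + (⅙)*8649)) = 1/(-29841 + (-6175/6 + 2883/2)) = 1/(-29841 + 1237/3) = 1/(-88286/3) = -3/88286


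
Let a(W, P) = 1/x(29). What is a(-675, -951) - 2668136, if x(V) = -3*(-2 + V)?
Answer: -216119017/81 ≈ -2.6681e+6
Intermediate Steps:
x(V) = 6 - 3*V
a(W, P) = -1/81 (a(W, P) = 1/(6 - 3*29) = 1/(6 - 87) = 1/(-81) = -1/81)
a(-675, -951) - 2668136 = -1/81 - 2668136 = -216119017/81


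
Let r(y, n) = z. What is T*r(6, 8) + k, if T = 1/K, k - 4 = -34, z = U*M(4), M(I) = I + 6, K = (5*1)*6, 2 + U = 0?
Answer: -92/3 ≈ -30.667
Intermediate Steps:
U = -2 (U = -2 + 0 = -2)
K = 30 (K = 5*6 = 30)
M(I) = 6 + I
z = -20 (z = -2*(6 + 4) = -2*10 = -20)
r(y, n) = -20
k = -30 (k = 4 - 34 = -30)
T = 1/30 ≈ 0.033333
T*r(6, 8) + k = (1/30)*(-20) - 30 = -⅔ - 30 = -92/3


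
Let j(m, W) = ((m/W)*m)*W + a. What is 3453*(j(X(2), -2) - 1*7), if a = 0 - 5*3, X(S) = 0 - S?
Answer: -62154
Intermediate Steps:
X(S) = -S
a = -15 (a = 0 - 15 = -15)
j(m, W) = -15 + m**2 (j(m, W) = ((m/W)*m)*W - 15 = (m**2/W)*W - 15 = m**2 - 15 = -15 + m**2)
3453*(j(X(2), -2) - 1*7) = 3453*((-15 + (-1*2)**2) - 1*7) = 3453*((-15 + (-2)**2) - 7) = 3453*((-15 + 4) - 7) = 3453*(-11 - 7) = 3453*(-18) = -62154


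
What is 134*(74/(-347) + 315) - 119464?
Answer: -26817054/347 ≈ -77283.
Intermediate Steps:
134*(74/(-347) + 315) - 119464 = 134*(74*(-1/347) + 315) - 119464 = 134*(-74/347 + 315) - 119464 = 134*(109231/347) - 119464 = 14636954/347 - 119464 = -26817054/347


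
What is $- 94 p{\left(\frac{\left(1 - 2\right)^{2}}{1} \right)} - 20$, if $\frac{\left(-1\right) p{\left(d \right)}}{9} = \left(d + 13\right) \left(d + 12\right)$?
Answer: $153952$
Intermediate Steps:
$p{\left(d \right)} = - 9 \left(12 + d\right) \left(13 + d\right)$ ($p{\left(d \right)} = - 9 \left(d + 13\right) \left(d + 12\right) = - 9 \left(13 + d\right) \left(12 + d\right) = - 9 \left(12 + d\right) \left(13 + d\right)$)
$- 94 p{\left(\frac{\left(1 - 2\right)^{2}}{1} \right)} - 20 = - 94 \left(-1404 - 225 \frac{\left(1 - 2\right)^{2}}{1} - 9 \left(\frac{\left(1 - 2\right)^{2}}{1}\right)^{2}\right) - 20 = - 94 \left(-1404 - 225 \left(-1\right)^{2} \cdot 1 - 9 \left(\left(-1\right)^{2} \cdot 1\right)^{2}\right) - 20 = - 94 \left(-1404 - 225 \cdot 1 \cdot 1 - 9 \left(1 \cdot 1\right)^{2}\right) - 20 = - 94 \left(-1404 - 225 - 9 \cdot 1^{2}\right) - 20 = - 94 \left(-1404 - 225 - 9\right) - 20 = \left(-94\right) \left(-1638\right) - 20 = 153972 - 20 = 153952$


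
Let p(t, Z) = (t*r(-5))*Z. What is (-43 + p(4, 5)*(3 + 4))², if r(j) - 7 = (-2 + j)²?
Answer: 60793209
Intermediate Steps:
r(j) = 7 + (-2 + j)²
p(t, Z) = 56*Z*t (p(t, Z) = (t*(7 + (-2 - 5)²))*Z = (t*(7 + (-7)²))*Z = (t*(7 + 49))*Z = (t*56)*Z = (56*t)*Z = 56*Z*t)
(-43 + p(4, 5)*(3 + 4))² = (-43 + (56*5*4)*(3 + 4))² = (-43 + 1120*7)² = (-43 + 7840)² = 7797² = 60793209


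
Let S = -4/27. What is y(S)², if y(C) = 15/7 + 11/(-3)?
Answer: 1024/441 ≈ 2.3220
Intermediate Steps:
S = -4/27 (S = -4*1/27 = -4/27 ≈ -0.14815)
y(C) = -32/21 (y(C) = 15*(⅐) + 11*(-⅓) = 15/7 - 11/3 = -32/21)
y(S)² = (-32/21)² = 1024/441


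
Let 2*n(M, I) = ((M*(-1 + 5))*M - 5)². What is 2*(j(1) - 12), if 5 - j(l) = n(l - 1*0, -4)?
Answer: -15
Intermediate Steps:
n(M, I) = (-5 + 4*M²)²/2 (n(M, I) = ((M*(-1 + 5))*M - 5)²/2 = ((M*4)*M - 5)²/2 = ((4*M)*M - 5)²/2 = (4*M² - 5)²/2 = (-5 + 4*M²)²/2)
j(l) = 5 - (-5 + 4*l²)²/2 (j(l) = 5 - (-5 + 4*(l - 1*0)²)²/2 = 5 - (-5 + 4*(l + 0)²)²/2 = 5 - (-5 + 4*l²)²/2)
2*(j(1) - 12) = 2*((5 - (-5 + 4*1²)²/2) - 12) = 2*((5 - (-5 + 4*1)²/2) - 12) = 2*((5 - (-5 + 4)²/2) - 12) = 2*((5 - ½*(-1)²) - 12) = 2*((5 - ½*1) - 12) = 2*((5 - ½) - 12) = 2*(9/2 - 12) = 2*(-15/2) = -15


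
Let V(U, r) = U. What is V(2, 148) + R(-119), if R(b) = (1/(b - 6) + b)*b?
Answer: 1770494/125 ≈ 14164.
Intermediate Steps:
R(b) = b*(b + 1/(-6 + b)) (R(b) = (1/(-6 + b) + b)*b = (b + 1/(-6 + b))*b = b*(b + 1/(-6 + b)))
V(2, 148) + R(-119) = 2 - 119*(1 + (-119)**2 - 6*(-119))/(-6 - 119) = 2 - 119*(1 + 14161 + 714)/(-125) = 2 - 119*(-1/125)*14876 = 2 + 1770244/125 = 1770494/125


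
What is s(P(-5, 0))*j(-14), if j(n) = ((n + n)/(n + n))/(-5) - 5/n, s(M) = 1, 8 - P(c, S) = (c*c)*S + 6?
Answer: 11/70 ≈ 0.15714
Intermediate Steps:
P(c, S) = 2 - S*c² (P(c, S) = 8 - ((c*c)*S + 6) = 8 - (c²*S + 6) = 8 - (S*c² + 6) = 8 - (6 + S*c²) = 8 + (-6 - S*c²) = 2 - S*c²)
j(n) = -⅕ - 5/n (j(n) = ((2*n)/((2*n)))*(-⅕) - 5/n = ((2*n)*(1/(2*n)))*(-⅕) - 5/n = 1*(-⅕) - 5/n = -⅕ - 5/n)
s(P(-5, 0))*j(-14) = 1*((⅕)*(-25 - 1*(-14))/(-14)) = 1*((⅕)*(-1/14)*(-25 + 14)) = 1*((⅕)*(-1/14)*(-11)) = 1*(11/70) = 11/70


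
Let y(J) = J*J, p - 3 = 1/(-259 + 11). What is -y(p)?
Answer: -552049/61504 ≈ -8.9758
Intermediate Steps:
p = 743/248 (p = 3 + 1/(-259 + 11) = 3 + 1/(-248) = 3 - 1/248 = 743/248 ≈ 2.9960)
y(J) = J**2
-y(p) = -(743/248)**2 = -1*552049/61504 = -552049/61504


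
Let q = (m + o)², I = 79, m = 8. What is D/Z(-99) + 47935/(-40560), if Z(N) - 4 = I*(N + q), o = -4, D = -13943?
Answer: 50282005/53157936 ≈ 0.94590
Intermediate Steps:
q = 16 (q = (8 - 4)² = 4² = 16)
Z(N) = 1268 + 79*N (Z(N) = 4 + 79*(N + 16) = 4 + 79*(16 + N) = 4 + (1264 + 79*N) = 1268 + 79*N)
D/Z(-99) + 47935/(-40560) = -13943/(1268 + 79*(-99)) + 47935/(-40560) = -13943/(1268 - 7821) + 47935*(-1/40560) = -13943/(-6553) - 9587/8112 = -13943*(-1/6553) - 9587/8112 = 13943/6553 - 9587/8112 = 50282005/53157936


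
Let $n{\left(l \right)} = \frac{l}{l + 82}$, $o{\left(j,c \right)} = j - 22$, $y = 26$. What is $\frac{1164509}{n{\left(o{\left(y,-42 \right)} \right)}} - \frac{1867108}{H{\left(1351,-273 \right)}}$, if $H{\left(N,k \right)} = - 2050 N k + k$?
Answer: $\frac{37860208837346683}{1512173754} \approx 2.5037 \cdot 10^{7}$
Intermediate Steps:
$o{\left(j,c \right)} = -22 + j$
$n{\left(l \right)} = \frac{l}{82 + l}$
$H{\left(N,k \right)} = k - 2050 N k$ ($H{\left(N,k \right)} = - 2050 N k + k = k - 2050 N k$)
$\frac{1164509}{n{\left(o{\left(y,-42 \right)} \right)}} - \frac{1867108}{H{\left(1351,-273 \right)}} = \frac{1164509}{\left(-22 + 26\right) \frac{1}{82 + \left(-22 + 26\right)}} - \frac{1867108}{\left(-273\right) \left(1 - 2769550\right)} = \frac{1164509}{4 \frac{1}{82 + 4}} - \frac{1867108}{\left(-273\right) \left(1 - 2769550\right)} = \frac{1164509}{4 \cdot \frac{1}{86}} - \frac{1867108}{\left(-273\right) \left(-2769549\right)} = \frac{1164509}{4 \cdot \frac{1}{86}} - \frac{1867108}{756086877} = \frac{1164509}{\frac{2}{43}} - \frac{1867108}{756086877} = 1164509 \cdot \frac{43}{2} - \frac{1867108}{756086877} = \frac{50073887}{2} - \frac{1867108}{756086877} = \frac{37860208837346683}{1512173754}$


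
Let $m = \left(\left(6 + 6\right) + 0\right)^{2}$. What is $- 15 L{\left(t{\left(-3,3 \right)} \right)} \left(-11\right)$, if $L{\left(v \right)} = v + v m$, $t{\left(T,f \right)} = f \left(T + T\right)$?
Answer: $-430650$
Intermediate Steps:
$t{\left(T,f \right)} = 2 T f$ ($t{\left(T,f \right)} = f 2 T = 2 T f$)
$m = 144$ ($m = \left(12 + 0\right)^{2} = 12^{2} = 144$)
$L{\left(v \right)} = 145 v$ ($L{\left(v \right)} = v + v 144 = v + 144 v = 145 v$)
$- 15 L{\left(t{\left(-3,3 \right)} \right)} \left(-11\right) = - 15 \cdot 145 \cdot 2 \left(-3\right) 3 \left(-11\right) = - 15 \cdot 145 \left(-18\right) \left(-11\right) = \left(-15\right) \left(-2610\right) \left(-11\right) = 39150 \left(-11\right) = -430650$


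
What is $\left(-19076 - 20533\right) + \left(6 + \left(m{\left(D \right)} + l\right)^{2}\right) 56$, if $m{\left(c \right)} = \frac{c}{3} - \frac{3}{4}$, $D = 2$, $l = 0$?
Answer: $- \frac{706907}{18} \approx -39273.0$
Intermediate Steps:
$m{\left(c \right)} = - \frac{3}{4} + \frac{c}{3}$ ($m{\left(c \right)} = c \frac{1}{3} - \frac{3}{4} = \frac{c}{3} - \frac{3}{4} = - \frac{3}{4} + \frac{c}{3}$)
$\left(-19076 - 20533\right) + \left(6 + \left(m{\left(D \right)} + l\right)^{2}\right) 56 = \left(-19076 - 20533\right) + \left(6 + \left(\left(- \frac{3}{4} + \frac{1}{3} \cdot 2\right) + 0\right)^{2}\right) 56 = \left(-19076 - 20533\right) + \left(6 + \left(\left(- \frac{3}{4} + \frac{2}{3}\right) + 0\right)^{2}\right) 56 = -39609 + \left(6 + \left(- \frac{1}{12} + 0\right)^{2}\right) 56 = -39609 + \left(6 + \left(- \frac{1}{12}\right)^{2}\right) 56 = -39609 + \left(6 + \frac{1}{144}\right) 56 = -39609 + \frac{865}{144} \cdot 56 = -39609 + \frac{6055}{18} = - \frac{706907}{18}$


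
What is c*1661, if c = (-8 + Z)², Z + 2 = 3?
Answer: 81389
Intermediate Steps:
Z = 1 (Z = -2 + 3 = 1)
c = 49 (c = (-8 + 1)² = (-7)² = 49)
c*1661 = 49*1661 = 81389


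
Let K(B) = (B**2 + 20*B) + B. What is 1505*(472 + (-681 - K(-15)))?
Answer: -179095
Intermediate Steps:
K(B) = B**2 + 21*B
1505*(472 + (-681 - K(-15))) = 1505*(472 + (-681 - (-15)*(21 - 15))) = 1505*(472 + (-681 - (-15)*6)) = 1505*(472 + (-681 - 1*(-90))) = 1505*(472 + (-681 + 90)) = 1505*(472 - 591) = 1505*(-119) = -179095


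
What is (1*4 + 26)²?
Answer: 900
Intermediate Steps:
(1*4 + 26)² = (4 + 26)² = 30² = 900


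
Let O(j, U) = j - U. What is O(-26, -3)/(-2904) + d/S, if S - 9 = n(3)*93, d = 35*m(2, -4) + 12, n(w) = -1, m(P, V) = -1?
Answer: 1909/6776 ≈ 0.28173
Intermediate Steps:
d = -23 (d = 35*(-1) + 12 = -35 + 12 = -23)
S = -84 (S = 9 - 1*93 = 9 - 93 = -84)
O(-26, -3)/(-2904) + d/S = (-26 - 1*(-3))/(-2904) - 23/(-84) = (-26 + 3)*(-1/2904) - 23*(-1/84) = -23*(-1/2904) + 23/84 = 23/2904 + 23/84 = 1909/6776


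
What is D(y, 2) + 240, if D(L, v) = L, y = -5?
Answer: 235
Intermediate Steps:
D(y, 2) + 240 = -5 + 240 = 235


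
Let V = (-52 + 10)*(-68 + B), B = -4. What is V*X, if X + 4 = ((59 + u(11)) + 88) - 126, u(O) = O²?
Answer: 417312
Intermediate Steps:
V = 3024 (V = (-52 + 10)*(-68 - 4) = -42*(-72) = 3024)
X = 138 (X = -4 + (((59 + 11²) + 88) - 126) = -4 + (((59 + 121) + 88) - 126) = -4 + ((180 + 88) - 126) = -4 + (268 - 126) = -4 + 142 = 138)
V*X = 3024*138 = 417312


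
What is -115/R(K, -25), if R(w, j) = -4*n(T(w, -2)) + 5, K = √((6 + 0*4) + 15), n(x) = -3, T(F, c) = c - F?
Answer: -115/17 ≈ -6.7647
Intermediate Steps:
K = √21 (K = √((6 + 0) + 15) = √(6 + 15) = √21 ≈ 4.5826)
R(w, j) = 17 (R(w, j) = -4*(-3) + 5 = 12 + 5 = 17)
-115/R(K, -25) = -115/17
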